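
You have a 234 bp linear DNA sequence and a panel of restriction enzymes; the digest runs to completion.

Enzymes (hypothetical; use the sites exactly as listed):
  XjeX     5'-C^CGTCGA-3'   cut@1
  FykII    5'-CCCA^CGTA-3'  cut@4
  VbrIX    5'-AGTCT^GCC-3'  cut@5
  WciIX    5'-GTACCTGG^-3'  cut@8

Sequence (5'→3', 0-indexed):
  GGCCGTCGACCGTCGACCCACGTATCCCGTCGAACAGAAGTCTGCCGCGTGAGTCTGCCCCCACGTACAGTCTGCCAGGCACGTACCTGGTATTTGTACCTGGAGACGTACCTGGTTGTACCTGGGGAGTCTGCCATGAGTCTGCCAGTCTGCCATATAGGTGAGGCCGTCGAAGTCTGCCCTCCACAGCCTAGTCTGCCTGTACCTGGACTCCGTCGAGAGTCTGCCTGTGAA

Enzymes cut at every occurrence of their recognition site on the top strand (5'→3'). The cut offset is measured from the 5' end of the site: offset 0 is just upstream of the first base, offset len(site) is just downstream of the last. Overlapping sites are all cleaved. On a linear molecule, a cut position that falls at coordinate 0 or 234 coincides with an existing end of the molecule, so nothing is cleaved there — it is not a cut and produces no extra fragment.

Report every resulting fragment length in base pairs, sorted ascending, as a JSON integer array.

Scan for sites:
  XjeX (CCGTCGA, off=1): starts [2, 9, 26, 166, 212] → cuts [3, 10, 27, 167, 213]
  FykII (CCCACGTA, off=4): starts [16, 59] → cuts [20, 63]
  VbrIX (AGTCTGCC, off=5): starts [38, 51, 68, 127, 138, 146, 173, 192, 220] → cuts [43, 56, 73, 132, 143, 151, 178, 197, 225]
  WciIX (GTACCTGG, off=8): starts [82, 95, 107, 117, 201] → cuts [90, 103, 115, 125, 209]

Pooled cuts: [3, 10, 20, 27, 43, 56, 63, 73, 90, 103, 115, 125, 132, 143, 151, 167, 178, 197, 209, 213, 225]

Fragment lengths:
  [0,3): 3 bp
  [3,10): 7 bp
  [10,20): 10 bp
  [20,27): 7 bp
  [27,43): 16 bp
  [43,56): 13 bp
  [56,63): 7 bp
  [63,73): 10 bp
  [73,90): 17 bp
  [90,103): 13 bp
  [103,115): 12 bp
  [115,125): 10 bp
  [125,132): 7 bp
  [132,143): 11 bp
  [143,151): 8 bp
  [151,167): 16 bp
  [167,178): 11 bp
  [178,197): 19 bp
  [197,209): 12 bp
  [209,213): 4 bp
  [213,225): 12 bp
  [225,234): 9 bp

[3,4,7,7,7,7,8,9,10,10,10,11,11,12,12,12,13,13,16,16,17,19]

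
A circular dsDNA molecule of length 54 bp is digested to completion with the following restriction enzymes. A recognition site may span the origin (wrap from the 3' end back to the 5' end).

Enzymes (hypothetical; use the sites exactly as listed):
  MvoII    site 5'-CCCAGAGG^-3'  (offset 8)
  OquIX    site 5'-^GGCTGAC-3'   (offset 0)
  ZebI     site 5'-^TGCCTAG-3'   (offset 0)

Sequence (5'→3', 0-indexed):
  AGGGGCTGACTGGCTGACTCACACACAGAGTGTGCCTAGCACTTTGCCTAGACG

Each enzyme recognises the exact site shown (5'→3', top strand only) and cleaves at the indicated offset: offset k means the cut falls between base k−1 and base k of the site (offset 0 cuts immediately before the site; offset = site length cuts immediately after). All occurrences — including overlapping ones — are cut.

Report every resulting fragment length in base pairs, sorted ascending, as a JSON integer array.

[8,12,13,21]

Scan for sites:
  MvoII (CCCAGAGG, off=8): no sites
  OquIX (GGCTGAC, off=0): starts [3, 11] → cuts [3, 11]
  ZebI (TGCCTAG, off=0): starts [32, 44] → cuts [32, 44]

All cut coordinates (distinct, sorted): [3, 11, 32, 44]

Fragment lengths:
  3→11: 8 bp
  11→32: 21 bp
  32→44: 12 bp
  44→3 (wrap): 54-44+3 = 13 bp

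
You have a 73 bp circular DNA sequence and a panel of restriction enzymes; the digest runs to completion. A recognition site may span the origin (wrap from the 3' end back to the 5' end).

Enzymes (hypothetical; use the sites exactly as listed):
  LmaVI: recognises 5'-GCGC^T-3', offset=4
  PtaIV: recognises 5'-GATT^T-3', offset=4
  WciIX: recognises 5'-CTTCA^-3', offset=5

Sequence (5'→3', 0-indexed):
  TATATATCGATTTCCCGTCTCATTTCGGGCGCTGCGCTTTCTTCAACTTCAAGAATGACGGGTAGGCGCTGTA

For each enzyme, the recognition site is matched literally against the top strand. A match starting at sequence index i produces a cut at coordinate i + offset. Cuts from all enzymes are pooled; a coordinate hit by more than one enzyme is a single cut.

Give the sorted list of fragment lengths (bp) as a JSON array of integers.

[5,6,8,16,18,20]

Per-enzyme occurrences:
  LmaVI (GCGCT, off=4): starts [28, 33, 65] → cuts [32, 37, 69]
  PtaIV (GATTT, off=4): starts [8] → cuts [12]
  WciIX (CTTCA, off=5): starts [40, 46] → cuts [45, 51]

Pooled cuts: [12, 32, 37, 45, 51, 69]

Fragment lengths:
  12→32: 20 bp
  32→37: 5 bp
  37→45: 8 bp
  45→51: 6 bp
  51→69: 18 bp
  69→12 (wrap): 73-69+12 = 16 bp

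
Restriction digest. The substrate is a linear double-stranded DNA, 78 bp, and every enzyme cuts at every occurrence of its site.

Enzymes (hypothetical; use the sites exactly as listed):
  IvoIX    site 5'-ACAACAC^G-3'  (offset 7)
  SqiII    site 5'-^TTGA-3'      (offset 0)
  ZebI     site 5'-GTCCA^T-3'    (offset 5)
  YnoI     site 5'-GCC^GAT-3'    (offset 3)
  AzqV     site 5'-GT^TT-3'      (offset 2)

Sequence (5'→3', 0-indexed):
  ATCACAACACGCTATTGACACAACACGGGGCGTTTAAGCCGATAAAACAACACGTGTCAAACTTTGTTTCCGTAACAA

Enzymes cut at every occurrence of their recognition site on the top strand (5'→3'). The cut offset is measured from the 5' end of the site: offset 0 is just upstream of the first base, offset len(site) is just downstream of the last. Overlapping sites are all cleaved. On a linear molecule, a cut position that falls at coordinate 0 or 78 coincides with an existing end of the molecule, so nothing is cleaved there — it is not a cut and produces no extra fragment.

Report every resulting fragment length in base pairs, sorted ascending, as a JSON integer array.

Per-enzyme occurrences:
  IvoIX (ACAACACG, off=7): starts [3, 19, 46] → cuts [10, 26, 53]
  SqiII (TTGA, off=0): starts [14] → cuts [14]
  ZebI (GTCCAT, off=5): no sites
  YnoI (GCCGAT, off=3): starts [37] → cuts [40]
  AzqV (GTTT, off=2): starts [31, 65] → cuts [33, 67]

Pooled cuts: [10, 14, 26, 33, 40, 53, 67]

Fragments:
  [0,10): 10 bp
  [10,14): 4 bp
  [14,26): 12 bp
  [26,33): 7 bp
  [33,40): 7 bp
  [40,53): 13 bp
  [53,67): 14 bp
  [67,78): 11 bp

[4,7,7,10,11,12,13,14]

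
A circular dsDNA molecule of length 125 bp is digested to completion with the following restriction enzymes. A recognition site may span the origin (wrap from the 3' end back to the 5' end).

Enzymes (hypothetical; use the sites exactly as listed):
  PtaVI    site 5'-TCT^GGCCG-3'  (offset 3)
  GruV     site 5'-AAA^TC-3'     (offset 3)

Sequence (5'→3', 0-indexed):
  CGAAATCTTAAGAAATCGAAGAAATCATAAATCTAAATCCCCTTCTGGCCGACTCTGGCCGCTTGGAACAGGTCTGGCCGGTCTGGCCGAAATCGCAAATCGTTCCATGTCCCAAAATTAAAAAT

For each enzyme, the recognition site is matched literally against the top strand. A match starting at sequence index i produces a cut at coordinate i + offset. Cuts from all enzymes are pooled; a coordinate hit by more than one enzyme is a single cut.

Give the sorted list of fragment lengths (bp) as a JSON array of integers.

[6,6,7,7,8,9,9,9,10,10,19,25]

Per-enzyme occurrences:
  PtaVI TCTGGCCG/3: at [43, 53, 72, 81] ⇒ [46, 56, 75, 84]
  GruV AAATC/3: at [2, 12, 21, 28, 34, 89, 96, 121] ⇒ [5, 15, 24, 31, 37, 92, 99, 124]

Pooled cuts: [5, 15, 24, 31, 37, 46, 56, 75, 84, 92, 99, 124]

Fragments:
  5→15: 10 bp
  15→24: 9 bp
  24→31: 7 bp
  31→37: 6 bp
  37→46: 9 bp
  46→56: 10 bp
  56→75: 19 bp
  75→84: 9 bp
  84→92: 8 bp
  92→99: 7 bp
  99→124: 25 bp
  124→5 (wrap): 125-124+5 = 6 bp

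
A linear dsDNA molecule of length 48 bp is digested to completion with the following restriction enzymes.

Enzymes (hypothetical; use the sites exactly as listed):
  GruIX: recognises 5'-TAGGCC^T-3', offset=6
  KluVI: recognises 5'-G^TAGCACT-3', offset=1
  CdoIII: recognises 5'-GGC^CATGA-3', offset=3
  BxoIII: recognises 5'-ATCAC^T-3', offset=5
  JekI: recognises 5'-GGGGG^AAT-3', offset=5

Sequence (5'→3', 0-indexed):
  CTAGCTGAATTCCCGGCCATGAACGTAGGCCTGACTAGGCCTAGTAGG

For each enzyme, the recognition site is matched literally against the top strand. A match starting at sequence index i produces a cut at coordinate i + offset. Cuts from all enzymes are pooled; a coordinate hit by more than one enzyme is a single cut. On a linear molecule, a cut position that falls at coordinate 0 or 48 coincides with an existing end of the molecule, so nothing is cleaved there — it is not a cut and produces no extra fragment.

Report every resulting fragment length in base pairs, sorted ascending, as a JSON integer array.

Per-enzyme occurrences:
  GruIX (TAGGCCT, off=6): starts [25, 35] → cuts [31, 41]
  KluVI (GTAGCACT, off=1): no sites
  CdoIII (GGCCATGA, off=3): starts [14] → cuts [17]
  BxoIII (ATCACT, off=5): no sites
  JekI (GGGGGAAT, off=5): no sites

All cut coordinates (distinct, sorted): [17, 31, 41]

Fragments:
  [0,17): 17 bp
  [17,31): 14 bp
  [31,41): 10 bp
  [41,48): 7 bp

[7,10,14,17]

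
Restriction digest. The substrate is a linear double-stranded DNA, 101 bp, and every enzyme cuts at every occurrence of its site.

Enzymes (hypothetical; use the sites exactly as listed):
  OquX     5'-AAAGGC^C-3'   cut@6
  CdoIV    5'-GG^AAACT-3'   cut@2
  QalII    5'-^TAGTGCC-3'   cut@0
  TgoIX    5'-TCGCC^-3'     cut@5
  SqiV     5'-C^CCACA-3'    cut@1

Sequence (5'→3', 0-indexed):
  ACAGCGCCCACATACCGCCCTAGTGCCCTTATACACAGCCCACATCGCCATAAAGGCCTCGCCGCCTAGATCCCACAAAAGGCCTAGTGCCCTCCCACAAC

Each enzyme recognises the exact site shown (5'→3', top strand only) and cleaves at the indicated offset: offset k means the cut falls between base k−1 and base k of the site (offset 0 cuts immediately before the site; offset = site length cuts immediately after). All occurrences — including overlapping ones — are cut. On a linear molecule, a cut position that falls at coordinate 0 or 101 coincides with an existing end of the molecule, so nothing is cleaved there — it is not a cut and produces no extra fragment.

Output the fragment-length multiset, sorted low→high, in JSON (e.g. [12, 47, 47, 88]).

Site scan:
  OquX (AAAGGCC, off=6): starts [51, 77] → cuts [57, 83]
  CdoIV (GGAAACT, off=2): no sites
  QalII (TAGTGCC, off=0): starts [20, 84] → cuts [20, 84]
  TgoIX (TCGCC, off=5): starts [44, 58] → cuts [49, 63]
  SqiV (CCCACA, off=1): starts [6, 38, 71, 93] → cuts [7, 39, 72, 94]

Pooled cuts: [7, 20, 39, 49, 57, 63, 72, 83, 84, 94]

Fragment lengths:
  [0,7): 7 bp
  [7,20): 13 bp
  [20,39): 19 bp
  [39,49): 10 bp
  [49,57): 8 bp
  [57,63): 6 bp
  [63,72): 9 bp
  [72,83): 11 bp
  [83,84): 1 bp
  [84,94): 10 bp
  [94,101): 7 bp

[1,6,7,7,8,9,10,10,11,13,19]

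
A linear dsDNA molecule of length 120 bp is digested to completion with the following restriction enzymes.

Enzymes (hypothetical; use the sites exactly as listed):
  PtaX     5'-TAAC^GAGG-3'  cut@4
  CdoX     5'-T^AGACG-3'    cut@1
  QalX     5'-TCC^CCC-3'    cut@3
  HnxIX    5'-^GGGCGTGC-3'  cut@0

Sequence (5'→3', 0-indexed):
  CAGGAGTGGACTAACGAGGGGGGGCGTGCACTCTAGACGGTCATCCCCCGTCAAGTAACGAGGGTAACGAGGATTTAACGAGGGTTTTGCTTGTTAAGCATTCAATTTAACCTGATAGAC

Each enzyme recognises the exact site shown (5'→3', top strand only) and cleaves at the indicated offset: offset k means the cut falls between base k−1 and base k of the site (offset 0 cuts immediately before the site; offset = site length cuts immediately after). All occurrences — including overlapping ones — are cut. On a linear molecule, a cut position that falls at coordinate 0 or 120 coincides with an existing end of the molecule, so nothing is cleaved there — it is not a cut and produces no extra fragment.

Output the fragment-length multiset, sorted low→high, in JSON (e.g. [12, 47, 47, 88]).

[6,9,11,12,13,13,15,41]

Scan for sites:
  PtaX (TAACGAGG, off=4): starts [11, 55, 64, 75] → cuts [15, 59, 68, 79]
  CdoX (TAGACG, off=1): starts [33] → cuts [34]
  QalX (TCCCCC, off=3): starts [43] → cuts [46]
  HnxIX (GGGCGTGC, off=0): starts [21] → cuts [21]

All cut coordinates (distinct, sorted): [15, 21, 34, 46, 59, 68, 79]

Fragments:
  [0,15): 15 bp
  [15,21): 6 bp
  [21,34): 13 bp
  [34,46): 12 bp
  [46,59): 13 bp
  [59,68): 9 bp
  [68,79): 11 bp
  [79,120): 41 bp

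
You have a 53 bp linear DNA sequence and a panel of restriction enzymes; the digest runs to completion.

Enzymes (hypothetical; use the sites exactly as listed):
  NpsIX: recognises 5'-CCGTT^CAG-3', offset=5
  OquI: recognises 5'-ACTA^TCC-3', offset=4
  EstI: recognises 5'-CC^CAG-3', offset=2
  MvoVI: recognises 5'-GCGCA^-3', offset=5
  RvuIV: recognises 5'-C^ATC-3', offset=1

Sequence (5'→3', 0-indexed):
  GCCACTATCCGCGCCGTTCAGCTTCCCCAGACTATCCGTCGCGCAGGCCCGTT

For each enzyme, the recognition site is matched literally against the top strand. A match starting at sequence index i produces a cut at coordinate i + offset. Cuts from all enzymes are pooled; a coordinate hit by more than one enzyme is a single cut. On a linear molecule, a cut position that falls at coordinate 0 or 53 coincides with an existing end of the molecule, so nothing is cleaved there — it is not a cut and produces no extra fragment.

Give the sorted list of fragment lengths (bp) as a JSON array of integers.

[7,7,8,9,11,11]

Scan for sites:
  NpsIX (CCGTTCAG, off=5): starts [13] → cuts [18]
  OquI (ACTATCC, off=4): starts [3, 30] → cuts [7, 34]
  EstI (CCCAG, off=2): starts [25] → cuts [27]
  MvoVI (GCGCA, off=5): starts [40] → cuts [45]
  RvuIV (CATC, off=1): no sites

Pooled cuts: [7, 18, 27, 34, 45]

Fragment lengths:
  [0,7): 7 bp
  [7,18): 11 bp
  [18,27): 9 bp
  [27,34): 7 bp
  [34,45): 11 bp
  [45,53): 8 bp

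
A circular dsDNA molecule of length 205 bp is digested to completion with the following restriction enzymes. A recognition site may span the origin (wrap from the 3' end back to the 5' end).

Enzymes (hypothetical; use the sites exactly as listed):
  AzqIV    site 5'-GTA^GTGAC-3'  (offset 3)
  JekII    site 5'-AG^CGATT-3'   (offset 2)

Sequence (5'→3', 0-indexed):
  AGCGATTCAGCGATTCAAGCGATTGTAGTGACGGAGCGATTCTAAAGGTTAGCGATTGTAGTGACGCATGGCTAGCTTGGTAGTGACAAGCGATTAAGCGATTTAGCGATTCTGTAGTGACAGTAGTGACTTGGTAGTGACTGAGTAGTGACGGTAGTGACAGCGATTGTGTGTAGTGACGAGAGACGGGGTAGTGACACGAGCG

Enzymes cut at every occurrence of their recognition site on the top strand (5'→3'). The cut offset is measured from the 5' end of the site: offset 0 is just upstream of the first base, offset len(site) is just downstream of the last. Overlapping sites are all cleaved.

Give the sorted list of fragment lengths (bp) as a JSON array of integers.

Per-enzyme occurrences:
  AzqIV GTAGTGAC/3: at [24, 57, 79, 113, 122, 133, 144, 153, 172, 190] ⇒ [27, 60, 82, 116, 125, 136, 147, 156, 175, 193]
  JekII AGCGATT/2: at [0, 8, 17, 34, 50, 88, 96, 104, 161] ⇒ [2, 10, 19, 36, 52, 90, 98, 106, 163]

All cut coordinates (distinct, sorted): [2, 10, 19, 27, 36, 52, 60, 82, 90, 98, 106, 116, 125, 136, 147, 156, 163, 175, 193]

Fragment lengths:
  2→10: 8 bp
  10→19: 9 bp
  19→27: 8 bp
  27→36: 9 bp
  36→52: 16 bp
  52→60: 8 bp
  60→82: 22 bp
  82→90: 8 bp
  90→98: 8 bp
  98→106: 8 bp
  106→116: 10 bp
  116→125: 9 bp
  125→136: 11 bp
  136→147: 11 bp
  147→156: 9 bp
  156→163: 7 bp
  163→175: 12 bp
  175→193: 18 bp
  193→2 (wrap): 205-193+2 = 14 bp

[7,8,8,8,8,8,8,9,9,9,9,10,11,11,12,14,16,18,22]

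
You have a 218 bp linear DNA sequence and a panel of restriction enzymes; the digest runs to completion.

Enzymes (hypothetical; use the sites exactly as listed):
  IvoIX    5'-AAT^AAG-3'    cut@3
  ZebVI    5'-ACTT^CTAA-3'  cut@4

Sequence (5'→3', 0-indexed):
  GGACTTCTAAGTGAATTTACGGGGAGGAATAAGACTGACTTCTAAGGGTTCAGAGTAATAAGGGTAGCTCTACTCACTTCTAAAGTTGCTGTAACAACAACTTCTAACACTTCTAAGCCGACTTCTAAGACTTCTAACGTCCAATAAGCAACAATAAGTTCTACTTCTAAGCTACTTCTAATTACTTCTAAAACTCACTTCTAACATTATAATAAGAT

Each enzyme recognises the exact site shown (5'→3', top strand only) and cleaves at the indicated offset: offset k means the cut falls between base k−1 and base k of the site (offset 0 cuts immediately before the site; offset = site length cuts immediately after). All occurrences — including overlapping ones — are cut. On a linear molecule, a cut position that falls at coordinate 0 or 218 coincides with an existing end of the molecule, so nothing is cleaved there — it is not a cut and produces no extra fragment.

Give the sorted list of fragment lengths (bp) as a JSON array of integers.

Per-enzyme occurrences:
  IvoIX (AATAAG, off=3): starts [27, 56, 142, 152, 210] → cuts [30, 59, 145, 155, 213]
  ZebVI (ACTTCTAA, off=4): starts [2, 37, 75, 99, 108, 120, 129, 162, 173, 183, 196] → cuts [6, 41, 79, 103, 112, 124, 133, 166, 177, 187, 200]

All cut coordinates (distinct, sorted): [6, 30, 41, 59, 79, 103, 112, 124, 133, 145, 155, 166, 177, 187, 200, 213]

Fragment lengths:
  [0,6): 6 bp
  [6,30): 24 bp
  [30,41): 11 bp
  [41,59): 18 bp
  [59,79): 20 bp
  [79,103): 24 bp
  [103,112): 9 bp
  [112,124): 12 bp
  [124,133): 9 bp
  [133,145): 12 bp
  [145,155): 10 bp
  [155,166): 11 bp
  [166,177): 11 bp
  [177,187): 10 bp
  [187,200): 13 bp
  [200,213): 13 bp
  [213,218): 5 bp

[5,6,9,9,10,10,11,11,11,12,12,13,13,18,20,24,24]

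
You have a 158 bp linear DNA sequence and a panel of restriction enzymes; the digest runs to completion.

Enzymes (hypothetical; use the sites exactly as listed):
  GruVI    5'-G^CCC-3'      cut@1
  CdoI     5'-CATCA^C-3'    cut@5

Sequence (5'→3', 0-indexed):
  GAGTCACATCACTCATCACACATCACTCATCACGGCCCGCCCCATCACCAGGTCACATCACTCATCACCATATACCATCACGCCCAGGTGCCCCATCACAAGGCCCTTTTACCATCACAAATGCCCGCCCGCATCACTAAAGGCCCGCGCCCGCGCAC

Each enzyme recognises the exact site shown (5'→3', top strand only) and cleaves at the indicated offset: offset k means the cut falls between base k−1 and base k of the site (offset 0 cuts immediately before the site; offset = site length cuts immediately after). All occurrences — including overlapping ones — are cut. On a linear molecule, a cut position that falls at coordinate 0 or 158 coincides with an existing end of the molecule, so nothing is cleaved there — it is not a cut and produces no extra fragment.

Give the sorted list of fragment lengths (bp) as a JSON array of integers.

Scan for sites:
  GruVI GCCC/1: at [34, 38, 81, 89, 102, 122, 126, 142, 148] ⇒ [35, 39, 82, 90, 103, 123, 127, 143, 149]
  CdoI CATCAC/5: at [6, 13, 20, 27, 42, 55, 62, 75, 93, 112, 131] ⇒ [11, 18, 25, 32, 47, 60, 67, 80, 98, 117, 136]

All cut coordinates (distinct, sorted): [11, 18, 25, 32, 35, 39, 47, 60, 67, 80, 82, 90, 98, 103, 117, 123, 127, 136, 143, 149]

Fragment lengths:
  [0,11): 11 bp
  [11,18): 7 bp
  [18,25): 7 bp
  [25,32): 7 bp
  [32,35): 3 bp
  [35,39): 4 bp
  [39,47): 8 bp
  [47,60): 13 bp
  [60,67): 7 bp
  [67,80): 13 bp
  [80,82): 2 bp
  [82,90): 8 bp
  [90,98): 8 bp
  [98,103): 5 bp
  [103,117): 14 bp
  [117,123): 6 bp
  [123,127): 4 bp
  [127,136): 9 bp
  [136,143): 7 bp
  [143,149): 6 bp
  [149,158): 9 bp

[2,3,4,4,5,6,6,7,7,7,7,7,8,8,8,9,9,11,13,13,14]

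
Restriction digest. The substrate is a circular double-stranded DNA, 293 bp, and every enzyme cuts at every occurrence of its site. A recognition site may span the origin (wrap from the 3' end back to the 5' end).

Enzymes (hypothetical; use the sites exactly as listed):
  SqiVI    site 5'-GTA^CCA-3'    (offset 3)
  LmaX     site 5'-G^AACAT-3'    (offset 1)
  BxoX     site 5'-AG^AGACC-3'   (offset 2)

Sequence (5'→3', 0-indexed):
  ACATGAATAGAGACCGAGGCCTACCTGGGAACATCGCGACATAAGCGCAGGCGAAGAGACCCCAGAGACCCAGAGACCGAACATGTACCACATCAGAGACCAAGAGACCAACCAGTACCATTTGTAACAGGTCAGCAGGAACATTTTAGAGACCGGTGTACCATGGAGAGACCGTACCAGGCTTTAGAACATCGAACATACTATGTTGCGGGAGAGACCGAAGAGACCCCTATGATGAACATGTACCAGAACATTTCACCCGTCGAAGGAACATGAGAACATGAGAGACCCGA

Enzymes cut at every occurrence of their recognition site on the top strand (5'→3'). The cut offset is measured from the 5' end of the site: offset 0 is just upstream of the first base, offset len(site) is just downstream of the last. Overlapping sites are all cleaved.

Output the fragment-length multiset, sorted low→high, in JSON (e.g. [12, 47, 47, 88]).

Site scan:
  SqiVI (GTACCA, off=3): starts [84, 114, 157, 173, 242] → cuts [87, 117, 160, 176, 245]
  LmaX (GAACAT, off=1): starts [28, 78, 138, 186, 193, 236, 248, 268, 276, 291] → cuts [29, 79, 139, 187, 194, 237, 249, 269, 277, 292]
  BxoX (AGAGACC, off=2): starts [8, 54, 63, 71, 94, 102, 147, 166, 212, 221, 283] → cuts [10, 56, 65, 73, 96, 104, 149, 168, 214, 223, 285]

All cut coordinates (distinct, sorted): [10, 29, 56, 65, 73, 79, 87, 96, 104, 117, 139, 149, 160, 168, 176, 187, 194, 214, 223, 237, 245, 249, 269, 277, 285, 292]

Fragment lengths:
  10→29: 19 bp
  29→56: 27 bp
  56→65: 9 bp
  65→73: 8 bp
  73→79: 6 bp
  79→87: 8 bp
  87→96: 9 bp
  96→104: 8 bp
  104→117: 13 bp
  117→139: 22 bp
  139→149: 10 bp
  149→160: 11 bp
  160→168: 8 bp
  168→176: 8 bp
  176→187: 11 bp
  187→194: 7 bp
  194→214: 20 bp
  214→223: 9 bp
  223→237: 14 bp
  237→245: 8 bp
  245→249: 4 bp
  249→269: 20 bp
  269→277: 8 bp
  277→285: 8 bp
  285→292: 7 bp
  292→10 (wrap): 293-292+10 = 11 bp

[4,6,7,7,8,8,8,8,8,8,8,8,9,9,9,10,11,11,11,13,14,19,20,20,22,27]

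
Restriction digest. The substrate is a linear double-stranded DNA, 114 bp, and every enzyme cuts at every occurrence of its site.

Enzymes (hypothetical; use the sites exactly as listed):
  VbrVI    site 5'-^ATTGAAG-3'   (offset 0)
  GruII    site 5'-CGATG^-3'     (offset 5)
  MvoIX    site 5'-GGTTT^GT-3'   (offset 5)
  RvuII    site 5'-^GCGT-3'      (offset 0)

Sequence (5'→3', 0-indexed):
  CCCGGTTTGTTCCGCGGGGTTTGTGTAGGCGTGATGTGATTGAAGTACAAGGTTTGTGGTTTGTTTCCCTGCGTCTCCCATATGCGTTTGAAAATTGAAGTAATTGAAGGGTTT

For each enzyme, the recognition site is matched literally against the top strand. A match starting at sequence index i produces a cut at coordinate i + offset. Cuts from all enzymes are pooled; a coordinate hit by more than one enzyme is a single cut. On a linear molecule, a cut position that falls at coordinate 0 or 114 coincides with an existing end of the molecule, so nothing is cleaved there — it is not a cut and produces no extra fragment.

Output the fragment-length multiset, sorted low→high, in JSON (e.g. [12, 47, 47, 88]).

[6,7,8,8,9,10,10,12,13,14,17]

Site scan:
  VbrVI (ATTGAAG, off=0): starts [38, 93, 102] → cuts [38, 93, 102]
  GruII (CGATG, off=5): no sites
  MvoIX (GGTTTGT, off=5): starts [3, 17, 50, 57] → cuts [8, 22, 55, 62]
  RvuII (GCGT, off=0): starts [28, 70, 83] → cuts [28, 70, 83]

Pooled cuts: [8, 22, 28, 38, 55, 62, 70, 83, 93, 102]

Fragments:
  [0,8): 8 bp
  [8,22): 14 bp
  [22,28): 6 bp
  [28,38): 10 bp
  [38,55): 17 bp
  [55,62): 7 bp
  [62,70): 8 bp
  [70,83): 13 bp
  [83,93): 10 bp
  [93,102): 9 bp
  [102,114): 12 bp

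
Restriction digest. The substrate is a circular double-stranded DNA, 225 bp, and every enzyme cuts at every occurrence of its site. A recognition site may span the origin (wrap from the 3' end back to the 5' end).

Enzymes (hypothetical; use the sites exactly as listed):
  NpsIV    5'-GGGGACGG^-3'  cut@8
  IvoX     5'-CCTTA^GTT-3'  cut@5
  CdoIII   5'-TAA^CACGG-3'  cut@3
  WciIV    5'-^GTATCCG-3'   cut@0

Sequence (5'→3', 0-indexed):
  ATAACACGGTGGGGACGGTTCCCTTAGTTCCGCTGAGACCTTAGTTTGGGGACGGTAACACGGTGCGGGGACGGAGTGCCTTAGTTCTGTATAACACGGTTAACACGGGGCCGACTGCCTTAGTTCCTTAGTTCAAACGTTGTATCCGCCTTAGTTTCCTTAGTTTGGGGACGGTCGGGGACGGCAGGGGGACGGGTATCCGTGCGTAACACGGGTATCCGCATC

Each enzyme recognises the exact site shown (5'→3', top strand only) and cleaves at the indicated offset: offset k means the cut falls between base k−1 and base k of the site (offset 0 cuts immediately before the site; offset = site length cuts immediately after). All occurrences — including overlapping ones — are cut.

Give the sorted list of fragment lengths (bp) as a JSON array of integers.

Per-enzyme occurrences:
  NpsIV (GGGGACGG, off=8): starts [10, 47, 66, 166, 176, 187] → cuts [18, 55, 74, 174, 184, 195]
  IvoX (CCTTAGTT, off=5): starts [21, 38, 78, 117, 125, 148, 157] → cuts [26, 43, 83, 122, 130, 153, 162]
  CdoIII (TAACACGG, off=3): starts [1, 55, 91, 100, 206] → cuts [4, 58, 94, 103, 209]
  WciIV (GTATCCG, off=0): starts [141, 195, 214] → cuts [141, 195, 214]

All cut coordinates (distinct, sorted): [4, 18, 26, 43, 55, 58, 74, 83, 94, 103, 122, 130, 141, 153, 162, 174, 184, 195, 209, 214]

Fragment lengths:
  4→18: 14 bp
  18→26: 8 bp
  26→43: 17 bp
  43→55: 12 bp
  55→58: 3 bp
  58→74: 16 bp
  74→83: 9 bp
  83→94: 11 bp
  94→103: 9 bp
  103→122: 19 bp
  122→130: 8 bp
  130→141: 11 bp
  141→153: 12 bp
  153→162: 9 bp
  162→174: 12 bp
  174→184: 10 bp
  184→195: 11 bp
  195→209: 14 bp
  209→214: 5 bp
  214→4 (wrap): 225-214+4 = 15 bp

[3,5,8,8,9,9,9,10,11,11,11,12,12,12,14,14,15,16,17,19]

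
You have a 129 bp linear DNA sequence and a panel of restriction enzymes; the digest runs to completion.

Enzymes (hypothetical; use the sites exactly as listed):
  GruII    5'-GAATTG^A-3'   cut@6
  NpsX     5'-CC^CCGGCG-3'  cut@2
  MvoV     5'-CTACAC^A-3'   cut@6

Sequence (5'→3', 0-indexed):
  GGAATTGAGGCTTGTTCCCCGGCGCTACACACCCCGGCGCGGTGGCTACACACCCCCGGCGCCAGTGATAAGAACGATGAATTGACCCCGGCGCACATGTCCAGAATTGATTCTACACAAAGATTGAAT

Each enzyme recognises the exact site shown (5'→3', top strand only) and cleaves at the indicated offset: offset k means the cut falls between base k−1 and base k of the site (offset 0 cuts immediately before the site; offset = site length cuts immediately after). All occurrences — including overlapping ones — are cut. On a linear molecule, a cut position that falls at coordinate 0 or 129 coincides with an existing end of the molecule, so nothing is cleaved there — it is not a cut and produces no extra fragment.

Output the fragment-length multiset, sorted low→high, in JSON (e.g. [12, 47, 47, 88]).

Scan for sites:
  GruII (GAATTGA, off=6): starts [1, 78, 103] → cuts [7, 84, 109]
  NpsX (CCCCGGCG, off=2): starts [16, 31, 53, 85] → cuts [18, 33, 55, 87]
  MvoV (CTACACA, off=6): starts [24, 45, 112] → cuts [30, 51, 118]

Pooled cuts: [7, 18, 30, 33, 51, 55, 84, 87, 109, 118]

Fragment lengths:
  [0,7): 7 bp
  [7,18): 11 bp
  [18,30): 12 bp
  [30,33): 3 bp
  [33,51): 18 bp
  [51,55): 4 bp
  [55,84): 29 bp
  [84,87): 3 bp
  [87,109): 22 bp
  [109,118): 9 bp
  [118,129): 11 bp

[3,3,4,7,9,11,11,12,18,22,29]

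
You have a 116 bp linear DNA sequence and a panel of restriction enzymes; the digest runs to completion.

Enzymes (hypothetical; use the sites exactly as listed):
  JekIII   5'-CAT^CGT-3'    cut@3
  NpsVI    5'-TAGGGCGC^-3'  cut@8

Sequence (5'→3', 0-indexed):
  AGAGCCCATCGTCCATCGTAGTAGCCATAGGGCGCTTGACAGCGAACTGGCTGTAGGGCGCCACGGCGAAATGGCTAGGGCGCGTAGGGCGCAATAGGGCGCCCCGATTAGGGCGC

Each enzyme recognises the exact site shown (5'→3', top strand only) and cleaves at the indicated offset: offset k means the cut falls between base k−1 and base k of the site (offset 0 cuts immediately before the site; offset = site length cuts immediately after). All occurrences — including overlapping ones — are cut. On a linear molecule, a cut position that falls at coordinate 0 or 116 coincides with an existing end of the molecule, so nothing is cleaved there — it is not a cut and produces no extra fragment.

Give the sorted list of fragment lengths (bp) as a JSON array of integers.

[7,9,9,10,14,19,22,26]

Scan for sites:
  JekIII CATCGT/3: at [6, 13] ⇒ [9, 16]
  NpsVI TAGGGCGC/8: at [27, 53, 75, 84, 94, 108] ⇒ [35, 61, 83, 92, 102] (position 116 is a terminus of the linear molecule — no cut)

All cut coordinates (distinct, sorted): [9, 16, 35, 61, 83, 92, 102]

Fragment lengths:
  [0,9): 9 bp
  [9,16): 7 bp
  [16,35): 19 bp
  [35,61): 26 bp
  [61,83): 22 bp
  [83,92): 9 bp
  [92,102): 10 bp
  [102,116): 14 bp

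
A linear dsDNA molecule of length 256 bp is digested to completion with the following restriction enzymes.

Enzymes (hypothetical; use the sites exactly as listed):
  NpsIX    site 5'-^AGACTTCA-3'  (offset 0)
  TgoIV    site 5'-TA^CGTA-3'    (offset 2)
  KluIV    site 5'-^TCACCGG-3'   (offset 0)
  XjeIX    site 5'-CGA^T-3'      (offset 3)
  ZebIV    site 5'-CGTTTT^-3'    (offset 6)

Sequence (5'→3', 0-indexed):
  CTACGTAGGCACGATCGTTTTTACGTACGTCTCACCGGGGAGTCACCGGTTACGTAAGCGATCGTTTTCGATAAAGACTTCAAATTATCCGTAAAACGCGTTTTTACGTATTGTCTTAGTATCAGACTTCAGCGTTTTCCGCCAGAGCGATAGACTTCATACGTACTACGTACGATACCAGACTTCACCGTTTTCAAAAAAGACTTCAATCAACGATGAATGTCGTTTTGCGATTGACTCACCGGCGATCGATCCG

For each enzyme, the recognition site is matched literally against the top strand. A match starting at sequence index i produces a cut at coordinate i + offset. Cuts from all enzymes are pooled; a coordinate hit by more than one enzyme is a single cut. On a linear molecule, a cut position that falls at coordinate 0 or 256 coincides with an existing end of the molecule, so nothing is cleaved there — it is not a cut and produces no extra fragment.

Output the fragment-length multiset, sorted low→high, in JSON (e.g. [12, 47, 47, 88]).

[1,2,2,3,3,3,4,4,4,4,5,6,7,7,7,7,8,9,10,10,10,11,11,12,13,15,15,16,17,30]

Scan for sites:
  NpsIX (AGACTTCA, off=0): starts [74, 123, 151, 179, 200] → cuts [74, 123, 151, 179, 200]
  TgoIV (TACGTA, off=2): starts [1, 21, 50, 104, 159, 166] → cuts [3, 23, 52, 106, 161, 168]
  KluIV (TCACCGG, off=0): starts [31, 42, 238] → cuts [31, 42, 238]
  XjeIX (CGAT, off=3): starts [11, 58, 68, 147, 172, 213, 230, 245, 249] → cuts [14, 61, 71, 150, 175, 216, 233, 248, 252]
  ZebIV (CGTTTT, off=6): starts [15, 62, 98, 132, 188, 223] → cuts [21, 68, 104, 138, 194, 229]

Pooled cuts: [3, 14, 21, 23, 31, 42, 52, 61, 68, 71, 74, 104, 106, 123, 138, 150, 151, 161, 168, 175, 179, 194, 200, 216, 229, 233, 238, 248, 252]

Fragment lengths:
  [0,3): 3 bp
  [3,14): 11 bp
  [14,21): 7 bp
  [21,23): 2 bp
  [23,31): 8 bp
  [31,42): 11 bp
  [42,52): 10 bp
  [52,61): 9 bp
  [61,68): 7 bp
  [68,71): 3 bp
  [71,74): 3 bp
  [74,104): 30 bp
  [104,106): 2 bp
  [106,123): 17 bp
  [123,138): 15 bp
  [138,150): 12 bp
  [150,151): 1 bp
  [151,161): 10 bp
  [161,168): 7 bp
  [168,175): 7 bp
  [175,179): 4 bp
  [179,194): 15 bp
  [194,200): 6 bp
  [200,216): 16 bp
  [216,229): 13 bp
  [229,233): 4 bp
  [233,238): 5 bp
  [238,248): 10 bp
  [248,252): 4 bp
  [252,256): 4 bp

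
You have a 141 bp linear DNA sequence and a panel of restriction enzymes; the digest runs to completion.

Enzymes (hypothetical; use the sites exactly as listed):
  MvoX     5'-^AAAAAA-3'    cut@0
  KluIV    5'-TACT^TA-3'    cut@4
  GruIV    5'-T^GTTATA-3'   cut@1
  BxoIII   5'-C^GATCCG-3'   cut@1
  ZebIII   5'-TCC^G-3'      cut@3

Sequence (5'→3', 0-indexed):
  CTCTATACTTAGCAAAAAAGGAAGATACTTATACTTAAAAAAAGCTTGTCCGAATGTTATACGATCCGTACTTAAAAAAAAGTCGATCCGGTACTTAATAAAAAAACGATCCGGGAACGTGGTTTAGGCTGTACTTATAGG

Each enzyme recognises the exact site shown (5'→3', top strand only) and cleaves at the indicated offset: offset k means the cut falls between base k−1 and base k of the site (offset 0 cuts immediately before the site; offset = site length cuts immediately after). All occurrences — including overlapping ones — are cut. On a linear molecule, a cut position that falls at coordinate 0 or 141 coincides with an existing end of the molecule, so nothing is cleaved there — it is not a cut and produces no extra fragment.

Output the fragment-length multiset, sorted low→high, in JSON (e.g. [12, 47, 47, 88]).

Per-enzyme occurrences:
  MvoX (AAAAAA, off=0): starts [13, 36, 37, 73, 74, 75, 99, 100] → cuts [13, 36, 37, 73, 74, 75, 99, 100]
  KluIV (TACTTA, off=4): starts [5, 25, 31, 68, 91, 131] → cuts [9, 29, 35, 72, 95, 135]
  GruIV (TGTTATA, off=1): starts [54] → cuts [55]
  BxoIII (CGATCCG, off=1): starts [61, 83, 106] → cuts [62, 84, 107]
  ZebIII (TCCG, off=3): starts [48, 64, 86, 109] → cuts [51, 67, 89, 112]

Pooled cuts: [9, 13, 29, 35, 36, 37, 51, 55, 62, 67, 72, 73, 74, 75, 84, 89, 95, 99, 100, 107, 112, 135]

Fragments:
  [0,9): 9 bp
  [9,13): 4 bp
  [13,29): 16 bp
  [29,35): 6 bp
  [35,36): 1 bp
  [36,37): 1 bp
  [37,51): 14 bp
  [51,55): 4 bp
  [55,62): 7 bp
  [62,67): 5 bp
  [67,72): 5 bp
  [72,73): 1 bp
  [73,74): 1 bp
  [74,75): 1 bp
  [75,84): 9 bp
  [84,89): 5 bp
  [89,95): 6 bp
  [95,99): 4 bp
  [99,100): 1 bp
  [100,107): 7 bp
  [107,112): 5 bp
  [112,135): 23 bp
  [135,141): 6 bp

[1,1,1,1,1,1,4,4,4,5,5,5,5,6,6,6,7,7,9,9,14,16,23]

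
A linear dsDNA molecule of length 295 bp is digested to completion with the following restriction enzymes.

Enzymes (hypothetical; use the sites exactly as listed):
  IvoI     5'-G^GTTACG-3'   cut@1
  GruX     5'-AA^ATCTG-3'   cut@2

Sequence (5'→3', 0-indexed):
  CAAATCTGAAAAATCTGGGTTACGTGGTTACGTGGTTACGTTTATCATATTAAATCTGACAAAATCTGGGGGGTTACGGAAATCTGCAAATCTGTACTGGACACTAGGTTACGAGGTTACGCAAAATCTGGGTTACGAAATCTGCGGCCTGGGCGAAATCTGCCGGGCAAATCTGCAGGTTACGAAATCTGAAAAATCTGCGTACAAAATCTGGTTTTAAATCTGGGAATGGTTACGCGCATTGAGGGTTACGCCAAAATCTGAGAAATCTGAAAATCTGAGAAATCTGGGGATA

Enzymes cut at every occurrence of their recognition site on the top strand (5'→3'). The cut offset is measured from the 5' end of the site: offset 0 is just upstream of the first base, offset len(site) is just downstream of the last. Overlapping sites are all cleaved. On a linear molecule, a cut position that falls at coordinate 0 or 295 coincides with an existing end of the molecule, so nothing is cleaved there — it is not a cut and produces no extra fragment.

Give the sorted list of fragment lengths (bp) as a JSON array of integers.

Site scan:
  IvoI GGTTACG/1: at [17, 25, 33, 71, 106, 114, 130, 177, 230, 246] ⇒ [18, 26, 34, 72, 107, 115, 131, 178, 231, 247]
  GruX AAATCTG/2: at [1, 10, 51, 61, 79, 87, 123, 137, 155, 168, 184, 193, 206, 218, 256, 265, 273, 282] ⇒ [3, 12, 53, 63, 81, 89, 125, 139, 157, 170, 186, 195, 208, 220, 258, 267, 275, 284]

Pooled cuts: [3, 12, 18, 26, 34, 53, 63, 72, 81, 89, 107, 115, 125, 131, 139, 157, 170, 178, 186, 195, 208, 220, 231, 247, 258, 267, 275, 284]

Fragments:
  [0,3): 3 bp
  [3,12): 9 bp
  [12,18): 6 bp
  [18,26): 8 bp
  [26,34): 8 bp
  [34,53): 19 bp
  [53,63): 10 bp
  [63,72): 9 bp
  [72,81): 9 bp
  [81,89): 8 bp
  [89,107): 18 bp
  [107,115): 8 bp
  [115,125): 10 bp
  [125,131): 6 bp
  [131,139): 8 bp
  [139,157): 18 bp
  [157,170): 13 bp
  [170,178): 8 bp
  [178,186): 8 bp
  [186,195): 9 bp
  [195,208): 13 bp
  [208,220): 12 bp
  [220,231): 11 bp
  [231,247): 16 bp
  [247,258): 11 bp
  [258,267): 9 bp
  [267,275): 8 bp
  [275,284): 9 bp
  [284,295): 11 bp

[3,6,6,8,8,8,8,8,8,8,8,9,9,9,9,9,9,10,10,11,11,11,12,13,13,16,18,18,19]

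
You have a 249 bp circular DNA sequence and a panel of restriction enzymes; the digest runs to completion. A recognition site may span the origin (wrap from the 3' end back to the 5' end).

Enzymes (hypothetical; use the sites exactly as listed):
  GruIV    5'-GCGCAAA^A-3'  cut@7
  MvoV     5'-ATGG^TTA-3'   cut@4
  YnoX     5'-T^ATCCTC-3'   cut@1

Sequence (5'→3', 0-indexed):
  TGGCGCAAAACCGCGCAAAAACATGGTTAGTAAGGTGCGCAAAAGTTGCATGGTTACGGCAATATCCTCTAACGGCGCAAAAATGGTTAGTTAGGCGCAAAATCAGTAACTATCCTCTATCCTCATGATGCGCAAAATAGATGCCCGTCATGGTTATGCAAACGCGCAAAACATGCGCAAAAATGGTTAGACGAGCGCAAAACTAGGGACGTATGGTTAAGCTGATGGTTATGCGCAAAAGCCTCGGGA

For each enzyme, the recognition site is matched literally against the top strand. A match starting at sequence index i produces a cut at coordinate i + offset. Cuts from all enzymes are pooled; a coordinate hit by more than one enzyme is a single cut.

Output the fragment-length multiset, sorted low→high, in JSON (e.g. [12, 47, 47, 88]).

Per-enzyme occurrences:
  GruIV (GCGCAAAA, off=7): starts [2, 12, 36, 74, 94, 129, 163, 174, 194, 232] → cuts [9, 19, 43, 81, 101, 136, 170, 181, 201, 239]
  MvoV (ATGGTTA, off=4): starts [22, 49, 82, 149, 182, 212, 224] → cuts [26, 53, 86, 153, 186, 216, 228]
  YnoX (TATCCTC, off=1): starts [62, 110, 117] → cuts [63, 111, 118]

All cut coordinates (distinct, sorted): [9, 19, 26, 43, 53, 63, 81, 86, 101, 111, 118, 136, 153, 170, 181, 186, 201, 216, 228, 239]

Fragments:
  9→19: 10 bp
  19→26: 7 bp
  26→43: 17 bp
  43→53: 10 bp
  53→63: 10 bp
  63→81: 18 bp
  81→86: 5 bp
  86→101: 15 bp
  101→111: 10 bp
  111→118: 7 bp
  118→136: 18 bp
  136→153: 17 bp
  153→170: 17 bp
  170→181: 11 bp
  181→186: 5 bp
  186→201: 15 bp
  201→216: 15 bp
  216→228: 12 bp
  228→239: 11 bp
  239→9 (wrap): 249-239+9 = 19 bp

[5,5,7,7,10,10,10,10,11,11,12,15,15,15,17,17,17,18,18,19]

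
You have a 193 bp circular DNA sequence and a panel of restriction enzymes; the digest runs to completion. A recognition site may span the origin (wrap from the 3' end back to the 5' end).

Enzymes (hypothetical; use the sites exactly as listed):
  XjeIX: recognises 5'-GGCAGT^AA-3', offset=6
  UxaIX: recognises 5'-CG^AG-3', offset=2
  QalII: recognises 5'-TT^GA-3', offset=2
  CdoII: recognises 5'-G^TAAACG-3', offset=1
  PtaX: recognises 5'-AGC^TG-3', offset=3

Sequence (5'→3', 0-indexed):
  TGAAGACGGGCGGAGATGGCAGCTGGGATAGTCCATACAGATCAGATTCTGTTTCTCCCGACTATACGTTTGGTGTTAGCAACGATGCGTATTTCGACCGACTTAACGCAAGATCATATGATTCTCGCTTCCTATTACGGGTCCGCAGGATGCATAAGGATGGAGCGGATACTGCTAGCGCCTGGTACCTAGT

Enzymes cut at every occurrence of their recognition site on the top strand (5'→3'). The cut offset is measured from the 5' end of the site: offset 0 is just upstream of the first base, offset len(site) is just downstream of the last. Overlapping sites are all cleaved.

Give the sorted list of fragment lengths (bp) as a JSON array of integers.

[22,171]

Scan for sites:
  XjeIX (GGCAGTAA, off=6): no sites
  UxaIX (CGAG, off=2): no sites
  QalII (TTGA, off=2): starts [192] → cuts [1]
  CdoII (GTAAACG, off=1): no sites
  PtaX (AGCTG, off=3): starts [20] → cuts [23]

Pooled cuts: [1, 23]

Fragment lengths:
  1→23: 22 bp
  23→1 (wrap): 193-23+1 = 171 bp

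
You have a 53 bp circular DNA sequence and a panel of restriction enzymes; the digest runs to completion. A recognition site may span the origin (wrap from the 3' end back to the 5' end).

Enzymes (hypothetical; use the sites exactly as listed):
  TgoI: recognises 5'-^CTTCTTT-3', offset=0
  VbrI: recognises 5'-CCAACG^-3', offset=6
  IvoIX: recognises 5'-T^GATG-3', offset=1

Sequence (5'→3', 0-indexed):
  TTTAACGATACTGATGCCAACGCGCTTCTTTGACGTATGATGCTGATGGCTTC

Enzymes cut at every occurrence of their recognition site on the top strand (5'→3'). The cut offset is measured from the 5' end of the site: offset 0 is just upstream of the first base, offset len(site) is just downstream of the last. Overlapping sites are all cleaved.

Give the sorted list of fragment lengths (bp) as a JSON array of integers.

[2,5,6,10,14,16]

Scan for sites:
  TgoI (CTTCTTT, off=0): starts [24, 49] → cuts [24, 49]
  VbrI (CCAACG, off=6): starts [16] → cuts [22]
  IvoIX (TGATG, off=1): starts [11, 37, 43] → cuts [12, 38, 44]

Pooled cuts: [12, 22, 24, 38, 44, 49]

Fragment lengths:
  12→22: 10 bp
  22→24: 2 bp
  24→38: 14 bp
  38→44: 6 bp
  44→49: 5 bp
  49→12 (wrap): 53-49+12 = 16 bp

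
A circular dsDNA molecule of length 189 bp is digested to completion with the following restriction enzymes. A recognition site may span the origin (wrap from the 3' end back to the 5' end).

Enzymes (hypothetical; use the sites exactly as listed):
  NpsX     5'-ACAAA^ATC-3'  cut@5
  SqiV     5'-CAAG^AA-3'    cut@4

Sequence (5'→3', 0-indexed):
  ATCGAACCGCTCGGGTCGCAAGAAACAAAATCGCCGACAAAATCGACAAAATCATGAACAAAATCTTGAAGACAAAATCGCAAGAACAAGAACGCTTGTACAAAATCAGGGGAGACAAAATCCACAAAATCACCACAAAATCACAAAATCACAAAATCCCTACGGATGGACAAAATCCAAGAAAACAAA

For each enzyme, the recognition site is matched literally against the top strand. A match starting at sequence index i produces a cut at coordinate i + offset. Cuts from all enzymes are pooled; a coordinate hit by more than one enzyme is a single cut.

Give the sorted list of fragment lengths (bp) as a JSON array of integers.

Scan for sites:
  NpsX (ACAAAATC, off=5): starts [24, 36, 45, 57, 71, 99, 114, 123, 134, 142, 150, 169, 184] → cuts [0, 29, 41, 50, 62, 76, 104, 119, 128, 139, 147, 155, 174]
  SqiV (CAAGAA, off=4): starts [18, 80, 86, 177] → cuts [22, 84, 90, 181]

All cut coordinates (distinct, sorted): [0, 22, 29, 41, 50, 62, 76, 84, 90, 104, 119, 128, 139, 147, 155, 174, 181]

Fragment lengths:
  0→22: 22 bp
  22→29: 7 bp
  29→41: 12 bp
  41→50: 9 bp
  50→62: 12 bp
  62→76: 14 bp
  76→84: 8 bp
  84→90: 6 bp
  90→104: 14 bp
  104→119: 15 bp
  119→128: 9 bp
  128→139: 11 bp
  139→147: 8 bp
  147→155: 8 bp
  155→174: 19 bp
  174→181: 7 bp
  181→0 (wrap): 189-181+0 = 8 bp

[6,7,7,8,8,8,8,9,9,11,12,12,14,14,15,19,22]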